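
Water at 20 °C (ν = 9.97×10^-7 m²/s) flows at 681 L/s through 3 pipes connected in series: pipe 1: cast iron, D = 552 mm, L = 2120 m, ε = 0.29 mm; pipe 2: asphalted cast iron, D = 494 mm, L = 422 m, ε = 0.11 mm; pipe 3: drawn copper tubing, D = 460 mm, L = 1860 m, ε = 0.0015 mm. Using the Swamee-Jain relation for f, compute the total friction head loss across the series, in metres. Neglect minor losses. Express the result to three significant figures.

H ≈ 72.0 m

Pipe 1: V = 2.846 m/s, Re = 1.58×10^6, ε/D = 5.25×10^-4, f = 0.01728, h_1 = f(L/D)V²/2g = 27.39 m
Pipe 2: V = 3.553 m/s, Re = 1.76×10^6, ε/D = 2.23×10^-4, f = 0.01465, h_2 = f(L/D)V²/2g = 8.051 m
Pipe 3: V = 4.098 m/s, Re = 1.89×10^6, ε/D = 3.26×10^-6, f = 0.01058, h_3 = f(L/D)V²/2g = 36.61 m
Series → Q common, losses add: H = Σh = 72.05 m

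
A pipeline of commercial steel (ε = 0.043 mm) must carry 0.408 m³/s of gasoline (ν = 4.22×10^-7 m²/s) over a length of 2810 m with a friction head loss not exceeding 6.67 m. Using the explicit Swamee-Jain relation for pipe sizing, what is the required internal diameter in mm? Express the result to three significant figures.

D ≈ 593 mm

Swamee-Jain (Type III): D = 0.66·[ε^1.25·(LQ²/(gh_f))^4.75 + ν·Q^9.4·(L/(gh_f))^5.2]^0.04
LQ²/(gh_f) = 7.149; L/(gh_f) = 42.94
Term 1 = ε^1.25·(…)^4.75 = 0.0398; Term 2 = ν·Q^9.4·(…)^5.2 = 0.0286
D = 0.66·(0.0398 + 0.0286)^0.04 = 0.5928 m = 593 mm
Check: V = 1.48 m/s, Re = 2.08×10^6, f = 0.01233, h_f = 6.51 m ≈ 6.67 m ✓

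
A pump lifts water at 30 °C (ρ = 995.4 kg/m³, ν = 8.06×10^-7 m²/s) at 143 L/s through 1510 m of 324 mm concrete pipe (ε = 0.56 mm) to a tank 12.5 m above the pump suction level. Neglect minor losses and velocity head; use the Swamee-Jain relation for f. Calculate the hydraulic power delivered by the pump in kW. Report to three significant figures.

V = 4Q/(πD²) = 1.734 m/s; Re = 6.97×10^5; ε/D = 0.00173; f = 0.02293
h_f = f(L/D)V²/2g = 16.38 m
Total head H = z + h_f = 12.5 + 16.38 = 28.88 m
P_hyd = ρgQH = 995.4·9.81·0.143·28.88 = 40.33 kW

P_hyd ≈ 40.3 kW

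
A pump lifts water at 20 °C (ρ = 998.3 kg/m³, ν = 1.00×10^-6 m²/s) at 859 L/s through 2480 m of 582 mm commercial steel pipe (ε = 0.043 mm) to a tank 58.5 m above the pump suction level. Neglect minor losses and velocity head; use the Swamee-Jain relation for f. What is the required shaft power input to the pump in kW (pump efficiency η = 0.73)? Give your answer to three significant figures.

P_shaft ≈ 999 kW

V = 4Q/(πD²) = 3.229 m/s; Re = 1.88×10^6; ε/D = 7.39×10^-5; f = 0.01244
h_f = f(L/D)V²/2g = 28.17 m
Total head H = z + h_f = 58.5 + 28.17 = 86.67 m
P_hyd = ρgQH = 998.3·9.81·0.859·86.67 = 729.1 kW
P_shaft = P_hyd/η = 729.1/0.73 = 998.8 kW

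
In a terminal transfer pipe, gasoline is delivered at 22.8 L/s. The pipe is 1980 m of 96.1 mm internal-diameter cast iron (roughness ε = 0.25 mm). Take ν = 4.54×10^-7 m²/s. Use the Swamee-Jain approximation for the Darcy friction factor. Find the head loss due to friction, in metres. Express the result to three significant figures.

h_f ≈ 264 m

V = 4Q/(πD²) = 4·0.0228/(π·0.0961²) = 3.143 m/s
Re = VD/ν = 3.143·0.0961/4.54×10^-7 = 6.65×10^5 → turbulent
ε/D = 0.25/96.1 = 0.00260
Swamee-Jain: f = 0.02547
h_f = f(L/D)V²/(2g) = 0.02547·(1980/0.0961)·3.143²/(2·9.81) = 264.3 m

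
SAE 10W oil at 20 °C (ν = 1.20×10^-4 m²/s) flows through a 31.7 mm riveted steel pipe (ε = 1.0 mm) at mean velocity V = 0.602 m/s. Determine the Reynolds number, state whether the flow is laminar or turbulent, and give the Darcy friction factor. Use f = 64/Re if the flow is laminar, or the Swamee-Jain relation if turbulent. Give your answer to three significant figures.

Re = VD/ν = 0.6020·0.0317/1.20×10^-4 = 159
Re < 2300 → laminar → f = 64/Re = 0.4024

Re ≈ 159; laminar; f = 64/Re ≈ 0.402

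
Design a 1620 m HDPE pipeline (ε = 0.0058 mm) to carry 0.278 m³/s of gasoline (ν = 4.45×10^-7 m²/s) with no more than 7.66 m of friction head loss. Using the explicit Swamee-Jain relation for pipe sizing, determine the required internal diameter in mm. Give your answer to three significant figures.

Swamee-Jain (Type III): D = 0.66·[ε^1.25·(LQ²/(gh_f))^4.75 + ν·Q^9.4·(L/(gh_f))^5.2]^0.04
LQ²/(gh_f) = 1.666; L/(gh_f) = 21.56
Term 1 = ε^1.25·(…)^4.75 = 3.22×10^-6; Term 2 = ν·Q^9.4·(…)^5.2 = 2.28×10^-5
D = 0.66·(3.22×10^-6 + 2.28×10^-5)^0.04 = 0.4326 m = 433 mm
Check: V = 1.89 m/s, Re = 1.84×10^6, f = 0.01097, h_f = 7.49 m ≈ 7.66 m ✓

D ≈ 433 mm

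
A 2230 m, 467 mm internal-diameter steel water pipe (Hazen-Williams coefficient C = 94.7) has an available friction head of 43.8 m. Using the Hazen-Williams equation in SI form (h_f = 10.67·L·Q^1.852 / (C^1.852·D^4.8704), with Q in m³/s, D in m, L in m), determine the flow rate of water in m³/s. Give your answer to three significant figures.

Rearranging: Q = [h_f·C^1.852·D^4.8704 / (10.67·L)]^(1/1.852)
Q = [43.8·94.7^1.852·0.467^4.8704 / (10.67·2230)]^0.540 = 0.4265 m³/s

Q ≈ 0.427 m³/s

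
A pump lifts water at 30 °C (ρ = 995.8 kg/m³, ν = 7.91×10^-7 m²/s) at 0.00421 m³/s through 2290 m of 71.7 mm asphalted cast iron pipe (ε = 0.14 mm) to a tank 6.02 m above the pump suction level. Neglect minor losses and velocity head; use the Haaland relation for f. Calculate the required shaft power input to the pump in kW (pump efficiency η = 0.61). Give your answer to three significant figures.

V = 4Q/(πD²) = 1.043 m/s; Re = 9.45×10^4; ε/D = 0.00195; f = 0.02493
h_f = f(L/D)V²/2g = 44.12 m
Total head H = z + h_f = 6.02 + 44.12 = 50.14 m
P_hyd = ρgQH = 995.8·9.81·0.00421·50.14 = 2.062 kW
P_shaft = P_hyd/η = 2.062/0.61 = 3.381 kW

P_shaft ≈ 3.38 kW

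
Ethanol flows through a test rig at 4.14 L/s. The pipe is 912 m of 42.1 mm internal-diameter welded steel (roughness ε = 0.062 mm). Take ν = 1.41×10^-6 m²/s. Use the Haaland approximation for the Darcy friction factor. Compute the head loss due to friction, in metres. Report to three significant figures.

V = 4Q/(πD²) = 4·0.00414/(π·0.0421²) = 2.974 m/s
Re = VD/ν = 2.974·0.0421/1.41×10^-6 = 8.88×10^4 → turbulent
ε/D = 0.062/42.1 = 0.00147
Haaland: f = 0.02369
h_f = f(L/D)V²/(2g) = 0.02369·(912/0.0421)·2.974²/(2·9.81) = 231.4 m

h_f ≈ 231 m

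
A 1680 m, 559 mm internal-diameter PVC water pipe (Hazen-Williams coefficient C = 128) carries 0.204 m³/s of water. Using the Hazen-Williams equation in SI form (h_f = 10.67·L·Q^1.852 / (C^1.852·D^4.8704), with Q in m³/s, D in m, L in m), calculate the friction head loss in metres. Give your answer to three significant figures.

h_f ≈ 2.01 m

h_f = 10.67·1680·0.204^1.852 / (128^1.852·0.559^4.8704) = 2.007 m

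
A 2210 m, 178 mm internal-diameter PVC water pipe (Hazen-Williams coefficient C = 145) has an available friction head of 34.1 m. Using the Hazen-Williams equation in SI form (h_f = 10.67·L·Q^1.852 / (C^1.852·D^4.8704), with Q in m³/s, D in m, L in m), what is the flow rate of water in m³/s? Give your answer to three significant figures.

Rearranging: Q = [h_f·C^1.852·D^4.8704 / (10.67·L)]^(1/1.852)
Q = [34.1·145^1.852·0.178^4.8704 / (10.67·2210)]^0.540 = 0.04537 m³/s

Q ≈ 0.0454 m³/s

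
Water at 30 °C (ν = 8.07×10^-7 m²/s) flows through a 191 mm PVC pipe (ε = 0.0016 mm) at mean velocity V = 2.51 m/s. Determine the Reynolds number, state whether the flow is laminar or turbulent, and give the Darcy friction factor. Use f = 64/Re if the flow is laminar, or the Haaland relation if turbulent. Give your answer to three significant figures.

Re = VD/ν = 2.510·0.191/8.07×10^-7 = 5.94×10^5
Re > 4000 → turbulent; ε/D = 8.38×10^-6
Haaland: f = 0.01278

Re ≈ 5.94×10^5; turbulent; f ≈ 0.0128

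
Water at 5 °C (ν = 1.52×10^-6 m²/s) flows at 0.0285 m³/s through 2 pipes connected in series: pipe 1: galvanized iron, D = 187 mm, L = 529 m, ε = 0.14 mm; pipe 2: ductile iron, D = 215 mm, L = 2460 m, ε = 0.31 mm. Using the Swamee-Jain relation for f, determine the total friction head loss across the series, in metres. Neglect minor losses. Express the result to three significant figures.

Pipe 1: V = 1.038 m/s, Re = 1.28×10^5, ε/D = 7.49×10^-4, f = 0.02090, h_1 = f(L/D)V²/2g = 3.245 m
Pipe 2: V = 0.7850 m/s, Re = 1.11×10^5, ε/D = 0.00144, f = 0.02358, h_2 = f(L/D)V²/2g = 8.476 m
Series → Q common, losses add: H = Σh = 11.72 m

H ≈ 11.7 m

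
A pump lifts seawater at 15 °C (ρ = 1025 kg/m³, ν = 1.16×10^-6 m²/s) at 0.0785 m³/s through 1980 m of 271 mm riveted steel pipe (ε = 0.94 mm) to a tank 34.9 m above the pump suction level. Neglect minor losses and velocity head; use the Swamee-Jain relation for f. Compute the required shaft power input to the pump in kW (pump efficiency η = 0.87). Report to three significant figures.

P_shaft ≈ 49.1 kW

V = 4Q/(πD²) = 1.361 m/s; Re = 3.18×10^5; ε/D = 0.00347; f = 0.02779
h_f = f(L/D)V²/2g = 19.17 m
Total head H = z + h_f = 34.9 + 19.17 = 54.07 m
P_hyd = ρgQH = 1025·9.81·0.0785·54.07 = 42.68 kW
P_shaft = P_hyd/η = 42.68/0.87 = 49.05 kW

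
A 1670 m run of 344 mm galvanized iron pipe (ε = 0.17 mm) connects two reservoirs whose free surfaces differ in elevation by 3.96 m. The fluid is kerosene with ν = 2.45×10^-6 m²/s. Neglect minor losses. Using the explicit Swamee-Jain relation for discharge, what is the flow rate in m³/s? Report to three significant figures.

Swamee-Jain (Type II): Q = -0.965·√(gD⁵h_f/L)·ln[ε/(3.7D) + √(3.17ν²L/(gD³h_f))]
√(gD⁵h_f/L) = √(9.81·0.344⁵·3.96/1670) = 0.01059
ε/(3.7D) = 1.34×10^-4; √(3.17ν²L/(gD³h_f)) = 1.42×10^-4
Q = -0.965·0.01059·ln(2.753×10^-4) = 0.08374 m³/s
Check: V = 0.901 m/s, Re = 1.27×10^5, f = 0.01981, h_f = 3.98 m ≈ 3.96 m ✓

Q ≈ 0.0837 m³/s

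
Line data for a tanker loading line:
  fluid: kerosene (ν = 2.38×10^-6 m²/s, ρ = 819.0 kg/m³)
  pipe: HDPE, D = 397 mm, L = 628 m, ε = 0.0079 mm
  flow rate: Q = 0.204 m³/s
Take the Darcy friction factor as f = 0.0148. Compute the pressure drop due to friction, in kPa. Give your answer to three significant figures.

V = 4Q/(πD²) = 4·0.204/(π·0.397²) = 1.648 m/s
h_f = f(L/D)V²/(2g) = 0.01480·(628/0.397)·1.648²/(2·9.81) = 3.241 m
Δp = ρg·h_f = 819.0·9.81·3.241 = 26.04 kPa

Δp ≈ 26.0 kPa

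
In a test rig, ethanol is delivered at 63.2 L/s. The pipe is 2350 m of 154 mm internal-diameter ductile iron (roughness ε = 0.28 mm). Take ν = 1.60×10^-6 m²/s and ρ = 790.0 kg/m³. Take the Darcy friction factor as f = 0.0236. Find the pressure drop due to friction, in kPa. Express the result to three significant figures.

Δp ≈ 1640 kPa

V = 4Q/(πD²) = 4·0.0632/(π·0.154²) = 3.393 m/s
h_f = f(L/D)V²/(2g) = 0.02360·(2350/0.154)·3.393²/(2·9.81) = 211.3 m
Δp = ρg·h_f = 790.0·9.81·211.3 = 1638 kPa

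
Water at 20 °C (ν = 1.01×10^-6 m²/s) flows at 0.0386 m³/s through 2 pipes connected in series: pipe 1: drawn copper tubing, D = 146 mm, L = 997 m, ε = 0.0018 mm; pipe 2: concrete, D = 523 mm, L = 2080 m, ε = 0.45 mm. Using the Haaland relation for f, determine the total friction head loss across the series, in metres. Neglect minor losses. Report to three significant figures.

Pipe 1: V = 2.306 m/s, Re = 3.33×10^5, ε/D = 1.23×10^-5, f = 0.01417, h_1 = f(L/D)V²/2g = 26.22 m
Pipe 2: V = 0.1797 m/s, Re = 9.30×10^4, ε/D = 8.60×10^-4, f = 0.02163, h_2 = f(L/D)V²/2g = 0.1415 m
Series → Q common, losses add: H = Σh = 26.36 m

H ≈ 26.4 m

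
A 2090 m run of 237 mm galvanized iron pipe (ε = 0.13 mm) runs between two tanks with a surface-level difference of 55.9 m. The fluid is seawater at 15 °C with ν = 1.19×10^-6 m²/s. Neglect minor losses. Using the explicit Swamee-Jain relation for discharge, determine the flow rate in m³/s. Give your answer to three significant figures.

Q ≈ 0.116 m³/s

Swamee-Jain (Type II): Q = -0.965·√(gD⁵h_f/L)·ln[ε/(3.7D) + √(3.17ν²L/(gD³h_f))]
√(gD⁵h_f/L) = √(9.81·0.237⁵·55.9/2090) = 0.01401
ε/(3.7D) = 1.48×10^-4; √(3.17ν²L/(gD³h_f)) = 3.58×10^-5
Q = -0.965·0.01401·ln(1.841×10^-4) = 0.1162 m³/s
Check: V = 2.63 m/s, Re = 5.25×10^5, f = 0.01803, h_f = 56.3 m ≈ 55.9 m ✓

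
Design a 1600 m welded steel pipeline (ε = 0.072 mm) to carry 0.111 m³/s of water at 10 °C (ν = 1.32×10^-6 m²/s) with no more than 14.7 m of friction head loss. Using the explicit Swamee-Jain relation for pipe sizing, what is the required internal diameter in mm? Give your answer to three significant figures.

D ≈ 287 mm

Swamee-Jain (Type III): D = 0.66·[ε^1.25·(LQ²/(gh_f))^4.75 + ν·Q^9.4·(L/(gh_f))^5.2]^0.04
LQ²/(gh_f) = 0.1367; L/(gh_f) = 11.10
Term 1 = ε^1.25·(…)^4.75 = 5.21×10^-10; Term 2 = ν·Q^9.4·(…)^5.2 = 3.81×10^-10
D = 0.66·(5.21×10^-10 + 3.81×10^-10)^0.04 = 0.2869 m = 287 mm
Check: V = 1.72 m/s, Re = 3.73×10^5, f = 0.01636, h_f = 13.7 m ≈ 14.7 m ✓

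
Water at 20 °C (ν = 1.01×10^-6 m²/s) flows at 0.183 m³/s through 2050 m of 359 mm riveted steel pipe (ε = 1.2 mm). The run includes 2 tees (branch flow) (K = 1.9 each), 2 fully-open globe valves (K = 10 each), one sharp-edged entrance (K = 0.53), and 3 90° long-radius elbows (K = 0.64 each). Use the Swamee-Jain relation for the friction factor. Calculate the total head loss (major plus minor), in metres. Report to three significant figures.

H_L ≈ 30.3 m

V = 4Q/(πD²) = 1.808 m/s; V²/2g = 0.1666 m
Re = 6.43×10^5, ε/D = 0.00334 → f = 0.02727 (Swamee-Jain)
Major: h_f = f(L/D)·V²/2g = 0.02727·5710·0.1666 = 25.94 m
Minor: ΣK = 26.2; h_m = ΣK·V²/2g = 4.373 m
Total H_L = 25.94 + 4.373 = 30.31 m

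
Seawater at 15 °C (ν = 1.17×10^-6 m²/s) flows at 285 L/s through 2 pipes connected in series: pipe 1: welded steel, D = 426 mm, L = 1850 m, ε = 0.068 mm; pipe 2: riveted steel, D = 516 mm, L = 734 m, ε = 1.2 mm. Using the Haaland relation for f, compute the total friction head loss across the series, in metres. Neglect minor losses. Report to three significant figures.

Pipe 1: V = 2.000 m/s, Re = 7.28×10^5, ε/D = 1.60×10^-4, f = 0.01443, h_1 = f(L/D)V²/2g = 12.77 m
Pipe 2: V = 1.363 m/s, Re = 6.01×10^5, ε/D = 0.00233, f = 0.02468, h_2 = f(L/D)V²/2g = 3.324 m
Series → Q common, losses add: H = Σh = 16.10 m

H ≈ 16.1 m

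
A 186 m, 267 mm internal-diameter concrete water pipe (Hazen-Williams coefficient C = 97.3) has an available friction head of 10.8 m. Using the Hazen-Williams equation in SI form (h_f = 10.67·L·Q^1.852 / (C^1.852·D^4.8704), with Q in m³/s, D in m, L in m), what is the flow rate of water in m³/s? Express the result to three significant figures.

Rearranging: Q = [h_f·C^1.852·D^4.8704 / (10.67·L)]^(1/1.852)
Q = [10.8·97.3^1.852·0.267^4.8704 / (10.67·186)]^0.540 = 0.1809 m³/s

Q ≈ 0.181 m³/s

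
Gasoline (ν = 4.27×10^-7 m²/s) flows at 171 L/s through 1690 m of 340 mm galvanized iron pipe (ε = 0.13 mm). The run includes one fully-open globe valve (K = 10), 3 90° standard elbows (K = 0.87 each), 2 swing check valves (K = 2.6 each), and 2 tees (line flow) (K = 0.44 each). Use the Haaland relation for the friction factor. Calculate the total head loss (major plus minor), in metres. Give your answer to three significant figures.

V = 4Q/(πD²) = 1.883 m/s; V²/2g = 0.1808 m
Re = 1.50×10^6, ε/D = 3.82×10^-4 → f = 0.01613 (Haaland)
Major: h_f = f(L/D)·V²/2g = 0.01613·4971·0.1808 = 14.50 m
Minor: ΣK = 18.7; h_m = ΣK·V²/2g = 3.379 m
Total H_L = 14.50 + 3.379 = 17.88 m

H_L ≈ 17.9 m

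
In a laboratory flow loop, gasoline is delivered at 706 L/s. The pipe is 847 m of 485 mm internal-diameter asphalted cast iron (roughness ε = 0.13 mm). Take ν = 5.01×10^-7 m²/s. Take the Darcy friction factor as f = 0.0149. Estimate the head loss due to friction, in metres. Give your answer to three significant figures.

h_f ≈ 19.4 m

V = 4Q/(πD²) = 4·0.706/(π·0.485²) = 3.821 m/s
h_f = f(L/D)V²/(2g) = 0.01490·(847/0.485)·3.821²/(2·9.81) = 19.37 m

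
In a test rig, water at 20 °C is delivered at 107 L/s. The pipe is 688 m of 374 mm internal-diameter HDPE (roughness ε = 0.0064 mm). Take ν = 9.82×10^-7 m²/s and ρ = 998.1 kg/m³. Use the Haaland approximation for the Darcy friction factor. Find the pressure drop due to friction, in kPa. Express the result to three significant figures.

Δp ≈ 12.2 kPa

V = 4Q/(πD²) = 4·0.107/(π·0.374²) = 0.9740 m/s
Re = VD/ν = 0.9740·0.374/9.82×10^-7 = 3.71×10^5 → turbulent
ε/D = 0.0064/374 = 1.71×10^-5
Haaland: f = 0.01395
h_f = f(L/D)V²/(2g) = 0.01395·(688/0.374)·0.9740²/(2·9.81) = 1.241 m
Δp = ρg·h_f = 998.1·9.81·1.241 = 12.15 kPa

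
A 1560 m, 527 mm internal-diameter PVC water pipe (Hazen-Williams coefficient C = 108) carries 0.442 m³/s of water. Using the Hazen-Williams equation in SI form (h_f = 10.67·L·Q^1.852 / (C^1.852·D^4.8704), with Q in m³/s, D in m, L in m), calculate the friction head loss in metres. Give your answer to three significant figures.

h_f ≈ 14.2 m

h_f = 10.67·1560·0.442^1.852 / (108^1.852·0.527^4.8704) = 14.24 m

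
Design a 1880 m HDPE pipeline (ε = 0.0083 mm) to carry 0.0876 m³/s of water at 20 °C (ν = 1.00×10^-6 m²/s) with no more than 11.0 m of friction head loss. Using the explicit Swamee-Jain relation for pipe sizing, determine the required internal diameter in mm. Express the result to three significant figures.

D ≈ 276 mm

Swamee-Jain (Type III): D = 0.66·[ε^1.25·(LQ²/(gh_f))^4.75 + ν·Q^9.4·(L/(gh_f))^5.2]^0.04
LQ²/(gh_f) = 0.1337; L/(gh_f) = 17.42
Term 1 = ε^1.25·(…)^4.75 = 3.15×10^-11; Term 2 = ν·Q^9.4·(…)^5.2 = 3.26×10^-10
D = 0.66·(3.15×10^-11 + 3.26×10^-10)^0.04 = 0.2765 m = 276 mm
Check: V = 1.46 m/s, Re = 4.03×10^5, f = 0.01402, h_f = 10.3 m ≈ 11.0 m ✓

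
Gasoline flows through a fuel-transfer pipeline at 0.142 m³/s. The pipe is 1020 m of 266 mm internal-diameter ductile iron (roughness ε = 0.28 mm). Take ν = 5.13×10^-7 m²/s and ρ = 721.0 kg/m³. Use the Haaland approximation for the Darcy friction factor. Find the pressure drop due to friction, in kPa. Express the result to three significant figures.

V = 4Q/(πD²) = 4·0.142/(π·0.266²) = 2.555 m/s
Re = VD/ν = 2.555·0.266/5.13×10^-7 = 1.32×10^6 → turbulent
ε/D = 0.28/266 = 0.00105
Haaland: f = 0.02012
h_f = f(L/D)V²/(2g) = 0.02012·(1020/0.266)·2.555²/(2·9.81) = 25.67 m
Δp = ρg·h_f = 721.0·9.81·25.67 = 181.6 kPa

Δp ≈ 182 kPa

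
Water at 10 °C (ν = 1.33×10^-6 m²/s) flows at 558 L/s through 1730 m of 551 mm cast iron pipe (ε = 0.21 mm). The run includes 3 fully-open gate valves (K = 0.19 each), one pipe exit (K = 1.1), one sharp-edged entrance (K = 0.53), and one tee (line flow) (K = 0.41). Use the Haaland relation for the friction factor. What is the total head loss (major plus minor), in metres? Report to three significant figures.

H_L ≈ 15.0 m

V = 4Q/(πD²) = 2.340 m/s; V²/2g = 0.2791 m
Re = 9.69×10^5, ε/D = 3.81×10^-4 → f = 0.01631 (Haaland)
Major: h_f = f(L/D)·V²/2g = 0.01631·3140·0.2791 = 14.29 m
Minor: ΣK = 2.61; h_m = ΣK·V²/2g = 0.7285 m
Total H_L = 14.29 + 0.7285 = 15.02 m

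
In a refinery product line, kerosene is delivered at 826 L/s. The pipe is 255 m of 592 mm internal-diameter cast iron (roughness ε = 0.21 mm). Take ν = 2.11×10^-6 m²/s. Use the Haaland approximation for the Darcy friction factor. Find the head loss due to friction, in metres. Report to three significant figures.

V = 4Q/(πD²) = 4·0.826/(π·0.592²) = 3.001 m/s
Re = VD/ν = 3.001·0.592/2.11×10^-6 = 8.42×10^5 → turbulent
ε/D = 0.21/592 = 3.55×10^-4
Haaland: f = 0.01618
h_f = f(L/D)V²/(2g) = 0.01618·(255/0.592)·3.001²/(2·9.81) = 3.198 m

h_f ≈ 3.20 m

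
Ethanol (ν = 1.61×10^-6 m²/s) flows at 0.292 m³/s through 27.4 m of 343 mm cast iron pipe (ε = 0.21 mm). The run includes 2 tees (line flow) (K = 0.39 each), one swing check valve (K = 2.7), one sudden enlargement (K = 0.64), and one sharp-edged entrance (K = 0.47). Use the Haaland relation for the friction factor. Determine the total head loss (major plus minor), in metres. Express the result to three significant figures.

V = 4Q/(πD²) = 3.160 m/s; V²/2g = 0.5090 m
Re = 6.73×10^5, ε/D = 6.12×10^-4 → f = 0.01808 (Haaland)
Major: h_f = f(L/D)·V²/2g = 0.01808·79.88·0.5090 = 0.7349 m
Minor: ΣK = 4.59; h_m = ΣK·V²/2g = 2.336 m
Total H_L = 0.7349 + 2.336 = 3.071 m

H_L ≈ 3.07 m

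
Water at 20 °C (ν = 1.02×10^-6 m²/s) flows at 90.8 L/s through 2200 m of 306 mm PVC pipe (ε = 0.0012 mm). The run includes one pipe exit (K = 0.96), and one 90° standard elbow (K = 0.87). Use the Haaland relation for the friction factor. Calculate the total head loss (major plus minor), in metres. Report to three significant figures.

V = 4Q/(πD²) = 1.235 m/s; V²/2g = 0.07770 m
Re = 3.70×10^5, ε/D = 3.92×10^-6 → f = 0.01383 (Haaland)
Major: h_f = f(L/D)·V²/2g = 0.01383·7190·0.07770 = 7.724 m
Minor: ΣK = 1.83; h_m = ΣK·V²/2g = 0.1422 m
Total H_L = 7.724 + 0.1422 = 7.867 m

H_L ≈ 7.87 m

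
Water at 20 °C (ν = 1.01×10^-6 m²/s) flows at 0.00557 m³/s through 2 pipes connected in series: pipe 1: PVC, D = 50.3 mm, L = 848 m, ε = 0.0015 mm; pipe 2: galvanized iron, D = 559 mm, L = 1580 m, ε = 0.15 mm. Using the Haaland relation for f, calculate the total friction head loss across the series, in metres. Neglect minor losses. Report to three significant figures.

H ≈ 113 m

Pipe 1: V = 2.803 m/s, Re = 1.40×10^5, ε/D = 2.98×10^-5, f = 0.01679, h_1 = f(L/D)V²/2g = 113.4 m
Pipe 2: V = 0.02270 m/s, Re = 1.26×10^4, ε/D = 2.68×10^-4, f = 0.02939, h_2 = f(L/D)V²/2g = 0.002181 m
Series → Q common, losses add: H = Σh = 113.4 m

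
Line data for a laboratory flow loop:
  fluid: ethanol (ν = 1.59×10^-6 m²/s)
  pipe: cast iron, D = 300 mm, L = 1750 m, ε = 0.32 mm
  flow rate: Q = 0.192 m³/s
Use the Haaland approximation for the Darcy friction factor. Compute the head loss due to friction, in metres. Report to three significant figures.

h_f ≈ 44.9 m

V = 4Q/(πD²) = 4·0.192/(π·0.300²) = 2.716 m/s
Re = VD/ν = 2.716·0.300/1.59×10^-6 = 5.12×10^5 → turbulent
ε/D = 0.32/300 = 0.00107
Haaland: f = 0.02048
h_f = f(L/D)V²/(2g) = 0.02048·(1750/0.300)·2.716²/(2·9.81) = 44.91 m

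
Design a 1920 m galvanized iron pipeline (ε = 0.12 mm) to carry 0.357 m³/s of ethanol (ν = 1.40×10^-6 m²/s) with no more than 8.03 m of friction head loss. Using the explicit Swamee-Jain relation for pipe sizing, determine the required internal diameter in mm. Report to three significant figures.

D ≈ 530 mm

Swamee-Jain (Type III): D = 0.66·[ε^1.25·(LQ²/(gh_f))^4.75 + ν·Q^9.4·(L/(gh_f))^5.2]^0.04
LQ²/(gh_f) = 3.106; L/(gh_f) = 24.37
Term 1 = ε^1.25·(…)^4.75 = 0.00274; Term 2 = ν·Q^9.4·(…)^5.2 = 0.00142
D = 0.66·(0.00274 + 0.00142)^0.04 = 0.5300 m = 530 mm
Check: V = 1.62 m/s, Re = 6.13×10^5, f = 0.01551, h_f = 7.50 m ≈ 8.03 m ✓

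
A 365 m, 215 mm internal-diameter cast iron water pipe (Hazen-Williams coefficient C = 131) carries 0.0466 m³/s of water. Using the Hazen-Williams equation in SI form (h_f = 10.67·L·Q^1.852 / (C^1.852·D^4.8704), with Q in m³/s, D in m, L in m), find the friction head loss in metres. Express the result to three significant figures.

h_f = 10.67·365·0.0466^1.852 / (131^1.852·0.215^4.8704) = 2.847 m

h_f ≈ 2.85 m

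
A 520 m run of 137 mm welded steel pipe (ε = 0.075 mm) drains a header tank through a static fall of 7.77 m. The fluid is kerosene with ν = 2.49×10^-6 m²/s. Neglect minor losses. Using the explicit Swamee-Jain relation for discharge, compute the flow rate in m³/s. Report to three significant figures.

Q ≈ 0.0202 m³/s

Swamee-Jain (Type II): Q = -0.965·√(gD⁵h_f/L)·ln[ε/(3.7D) + √(3.17ν²L/(gD³h_f))]
√(gD⁵h_f/L) = √(9.81·0.137⁵·7.77/520) = 0.002660
ε/(3.7D) = 1.48×10^-4; √(3.17ν²L/(gD³h_f)) = 2.28×10^-4
Q = -0.965·0.002660·ln(3.763×10^-4) = 0.02024 m³/s
Check: V = 1.37 m/s, Re = 7.55×10^4, f = 0.02139, h_f = 7.80 m ≈ 7.77 m ✓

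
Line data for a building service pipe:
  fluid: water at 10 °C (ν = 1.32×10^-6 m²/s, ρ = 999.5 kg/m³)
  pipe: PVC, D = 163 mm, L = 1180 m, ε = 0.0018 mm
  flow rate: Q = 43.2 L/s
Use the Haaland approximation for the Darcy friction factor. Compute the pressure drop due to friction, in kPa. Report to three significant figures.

Δp ≈ 230 kPa

V = 4Q/(πD²) = 4·0.0432/(π·0.163²) = 2.070 m/s
Re = VD/ν = 2.070·0.163/1.32×10^-6 = 2.56×10^5 → turbulent
ε/D = 0.0018/163 = 1.10×10^-5
Haaland: f = 0.01486
h_f = f(L/D)V²/(2g) = 0.01486·(1180/0.163)·2.070²/(2·9.81) = 23.50 m
Δp = ρg·h_f = 999.5·9.81·23.50 = 230.4 kPa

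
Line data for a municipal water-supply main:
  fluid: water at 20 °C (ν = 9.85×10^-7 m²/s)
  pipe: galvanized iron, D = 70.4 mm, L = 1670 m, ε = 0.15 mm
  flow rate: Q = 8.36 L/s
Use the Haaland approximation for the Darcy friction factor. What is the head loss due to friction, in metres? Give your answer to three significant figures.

V = 4Q/(πD²) = 4·0.00836/(π·0.0704²) = 2.148 m/s
Re = VD/ν = 2.148·0.0704/9.85×10^-7 = 1.53×10^5 → turbulent
ε/D = 0.15/70.4 = 0.00213
Haaland: f = 0.02484
h_f = f(L/D)V²/(2g) = 0.02484·(1670/0.0704)·2.148²/(2·9.81) = 138.5 m

h_f ≈ 139 m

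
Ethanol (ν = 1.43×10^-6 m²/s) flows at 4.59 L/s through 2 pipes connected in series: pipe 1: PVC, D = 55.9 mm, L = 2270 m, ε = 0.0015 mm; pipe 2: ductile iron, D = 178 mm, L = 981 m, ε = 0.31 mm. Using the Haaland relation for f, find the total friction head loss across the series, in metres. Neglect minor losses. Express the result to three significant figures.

H ≈ 139 m

Pipe 1: V = 1.870 m/s, Re = 7.31×10^4, ε/D = 2.68×10^-5, f = 0.01914, h_1 = f(L/D)V²/2g = 138.5 m
Pipe 2: V = 0.1845 m/s, Re = 2.30×10^4, ε/D = 0.00174, f = 0.02837, h_2 = f(L/D)V²/2g = 0.2711 m
Series → Q common, losses add: H = Σh = 138.8 m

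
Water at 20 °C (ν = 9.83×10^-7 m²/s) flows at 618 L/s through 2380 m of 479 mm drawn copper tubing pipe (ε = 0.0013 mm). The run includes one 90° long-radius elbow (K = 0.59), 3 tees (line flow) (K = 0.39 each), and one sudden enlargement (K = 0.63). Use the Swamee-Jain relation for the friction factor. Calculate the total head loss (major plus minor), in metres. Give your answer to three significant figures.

H_L ≈ 33.5 m

V = 4Q/(πD²) = 3.429 m/s; V²/2g = 0.5995 m
Re = 1.67×10^6, ε/D = 2.71×10^-6 → f = 0.01076 (Swamee-Jain)
Major: h_f = f(L/D)·V²/2g = 0.01076·4969·0.5995 = 32.05 m
Minor: ΣK = 2.39; h_m = ΣK·V²/2g = 1.433 m
Total H_L = 32.05 + 1.433 = 33.48 m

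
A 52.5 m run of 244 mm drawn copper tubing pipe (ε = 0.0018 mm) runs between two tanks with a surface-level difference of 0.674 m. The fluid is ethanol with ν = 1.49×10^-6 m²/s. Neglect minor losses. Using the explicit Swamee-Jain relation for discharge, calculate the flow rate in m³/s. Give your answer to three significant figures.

Q ≈ 0.0973 m³/s

Swamee-Jain (Type II): Q = -0.965·√(gD⁵h_f/L)·ln[ε/(3.7D) + √(3.17ν²L/(gD³h_f))]
√(gD⁵h_f/L) = √(9.81·0.244⁵·0.674/52.5) = 0.01044
ε/(3.7D) = 1.99×10^-6; √(3.17ν²L/(gD³h_f)) = 6.20×10^-5
Q = -0.965·0.01044·ln(6.402×10^-5) = 0.09725 m³/s
Check: V = 2.08 m/s, Re = 3.41×10^5, f = 0.01413, h_f = 0.670 m ≈ 0.674 m ✓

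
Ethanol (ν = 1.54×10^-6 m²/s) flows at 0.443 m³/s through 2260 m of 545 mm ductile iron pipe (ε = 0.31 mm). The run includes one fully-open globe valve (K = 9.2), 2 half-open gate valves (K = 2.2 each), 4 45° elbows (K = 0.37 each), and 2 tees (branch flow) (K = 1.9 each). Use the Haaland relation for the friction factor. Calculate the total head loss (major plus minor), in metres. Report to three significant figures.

V = 4Q/(πD²) = 1.899 m/s; V²/2g = 0.1838 m
Re = 6.72×10^5, ε/D = 5.69×10^-4 → f = 0.01781 (Haaland)
Major: h_f = f(L/D)·V²/2g = 0.01781·4147·0.1838 = 13.58 m
Minor: ΣK = 18.9; h_m = ΣK·V²/2g = 3.470 m
Total H_L = 13.58 + 3.470 = 17.05 m

H_L ≈ 17.0 m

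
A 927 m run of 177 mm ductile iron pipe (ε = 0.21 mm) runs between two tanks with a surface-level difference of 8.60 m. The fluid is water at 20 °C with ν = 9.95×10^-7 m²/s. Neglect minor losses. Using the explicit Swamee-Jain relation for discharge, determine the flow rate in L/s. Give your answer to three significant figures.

Q ≈ 30.0 L/s

Swamee-Jain (Type II): Q = -0.965·√(gD⁵h_f/L)·ln[ε/(3.7D) + √(3.17ν²L/(gD³h_f))]
√(gD⁵h_f/L) = √(9.81·0.177⁵·8.60/927) = 0.003976
ε/(3.7D) = 3.21×10^-4; √(3.17ν²L/(gD³h_f)) = 7.89×10^-5
Q = -0.965·0.003976·ln(3.995×10^-4) = 0.03003 m³/s
Check: V = 1.22 m/s, Re = 2.17×10^5, f = 0.02180, h_f = 8.67 m ≈ 8.60 m ✓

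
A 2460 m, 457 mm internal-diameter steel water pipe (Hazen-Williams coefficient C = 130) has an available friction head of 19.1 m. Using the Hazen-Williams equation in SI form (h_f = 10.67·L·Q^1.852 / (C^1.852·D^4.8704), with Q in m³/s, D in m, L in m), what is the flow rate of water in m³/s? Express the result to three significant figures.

Rearranging: Q = [h_f·C^1.852·D^4.8704 / (10.67·L)]^(1/1.852)
Q = [19.1·130^1.852·0.457^4.8704 / (10.67·2460)]^0.540 = 0.3351 m³/s

Q ≈ 0.335 m³/s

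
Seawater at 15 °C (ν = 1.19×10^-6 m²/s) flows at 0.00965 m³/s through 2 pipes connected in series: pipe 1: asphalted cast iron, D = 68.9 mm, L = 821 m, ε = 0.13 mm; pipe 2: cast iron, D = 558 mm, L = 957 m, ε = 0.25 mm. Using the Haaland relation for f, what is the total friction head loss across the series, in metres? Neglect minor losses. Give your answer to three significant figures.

H ≈ 98.4 m

Pipe 1: V = 2.588 m/s, Re = 1.50×10^5, ε/D = 0.00189, f = 0.02418, h_1 = f(L/D)V²/2g = 98.38 m
Pipe 2: V = 0.03946 m/s, Re = 1.85×10^4, ε/D = 4.48×10^-4, f = 0.02703, h_2 = f(L/D)V²/2g = 0.003679 m
Series → Q common, losses add: H = Σh = 98.38 m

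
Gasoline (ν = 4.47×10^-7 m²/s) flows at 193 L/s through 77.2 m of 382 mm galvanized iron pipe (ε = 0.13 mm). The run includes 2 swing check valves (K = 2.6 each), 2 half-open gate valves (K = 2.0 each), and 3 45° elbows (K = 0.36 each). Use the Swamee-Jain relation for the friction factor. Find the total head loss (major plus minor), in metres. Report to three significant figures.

V = 4Q/(πD²) = 1.684 m/s; V²/2g = 0.1445 m
Re = 1.44×10^6, ε/D = 3.40×10^-4 → f = 0.01590 (Swamee-Jain)
Major: h_f = f(L/D)·V²/2g = 0.01590·202.1·0.1445 = 0.4646 m
Minor: ΣK = 10.3; h_m = ΣK·V²/2g = 1.486 m
Total H_L = 0.4646 + 1.486 = 1.950 m

H_L ≈ 1.95 m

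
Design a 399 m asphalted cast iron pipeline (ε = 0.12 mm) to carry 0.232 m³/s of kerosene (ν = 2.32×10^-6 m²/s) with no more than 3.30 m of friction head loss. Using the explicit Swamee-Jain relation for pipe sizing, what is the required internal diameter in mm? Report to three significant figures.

Swamee-Jain (Type III): D = 0.66·[ε^1.25·(LQ²/(gh_f))^4.75 + ν·Q^9.4·(L/(gh_f))^5.2]^0.04
LQ²/(gh_f) = 0.6634; L/(gh_f) = 12.33
Term 1 = ε^1.25·(…)^4.75 = 1.79×10^-6; Term 2 = ν·Q^9.4·(…)^5.2 = 1.18×10^-6
D = 0.66·(1.79×10^-6 + 1.18×10^-6)^0.04 = 0.3967 m = 397 mm
Check: V = 1.88 m/s, Re = 3.21×10^5, f = 0.01697, h_f = 3.07 m ≈ 3.30 m ✓

D ≈ 397 mm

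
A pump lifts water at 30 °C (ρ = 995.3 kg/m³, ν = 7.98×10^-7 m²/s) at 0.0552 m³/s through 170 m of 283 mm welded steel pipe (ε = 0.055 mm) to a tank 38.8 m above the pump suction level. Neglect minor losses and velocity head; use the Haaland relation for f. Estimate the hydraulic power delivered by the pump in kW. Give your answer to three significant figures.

P_hyd ≈ 21.1 kW

V = 4Q/(πD²) = 0.8776 m/s; Re = 3.11×10^5; ε/D = 1.94×10^-4; f = 0.01595
h_f = f(L/D)V²/2g = 0.3761 m
Total head H = z + h_f = 38.8 + 0.3761 = 39.18 m
P_hyd = ρgQH = 995.3·9.81·0.0552·39.18 = 21.11 kW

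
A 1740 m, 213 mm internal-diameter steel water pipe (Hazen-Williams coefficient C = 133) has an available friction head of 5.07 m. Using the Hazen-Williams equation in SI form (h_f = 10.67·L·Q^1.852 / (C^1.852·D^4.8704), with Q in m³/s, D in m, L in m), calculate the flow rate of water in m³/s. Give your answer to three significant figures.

Q ≈ 0.0271 m³/s

Rearranging: Q = [h_f·C^1.852·D^4.8704 / (10.67·L)]^(1/1.852)
Q = [5.07·133^1.852·0.213^4.8704 / (10.67·1740)]^0.540 = 0.02713 m³/s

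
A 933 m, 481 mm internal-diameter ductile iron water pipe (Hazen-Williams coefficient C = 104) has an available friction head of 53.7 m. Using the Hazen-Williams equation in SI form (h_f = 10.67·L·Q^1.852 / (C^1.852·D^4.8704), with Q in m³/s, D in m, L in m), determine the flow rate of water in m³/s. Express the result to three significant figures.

Q ≈ 0.905 m³/s

Rearranging: Q = [h_f·C^1.852·D^4.8704 / (10.67·L)]^(1/1.852)
Q = [53.7·104^1.852·0.481^4.8704 / (10.67·933)]^0.540 = 0.9046 m³/s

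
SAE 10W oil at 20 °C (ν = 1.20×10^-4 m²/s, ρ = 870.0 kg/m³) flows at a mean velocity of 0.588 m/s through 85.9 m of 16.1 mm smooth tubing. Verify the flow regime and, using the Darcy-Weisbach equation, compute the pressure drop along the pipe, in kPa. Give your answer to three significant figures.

Δp ≈ 651 kPa

Re = VD/ν = 0.588·0.01610/1.20×10^-4 = 78.9 → laminar (Re < 2300)
f = 64/Re = 0.8113
h_f = f(L/D)V²/(2g) = 0.8113·(85.9/0.01610)·0.588²/(2·9.81) = 76.27 m
Δp = ρg·h_f = 870.0·9.81·76.27 = 651.0 kPa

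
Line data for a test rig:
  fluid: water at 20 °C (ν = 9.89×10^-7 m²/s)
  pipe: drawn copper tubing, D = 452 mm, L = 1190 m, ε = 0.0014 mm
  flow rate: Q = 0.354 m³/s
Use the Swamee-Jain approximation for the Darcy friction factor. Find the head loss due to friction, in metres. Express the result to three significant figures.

V = 4Q/(πD²) = 4·0.354/(π·0.452²) = 2.206 m/s
Re = VD/ν = 2.206·0.452/9.89×10^-7 = 1.01×10^6 → turbulent
ε/D = 0.0014/452 = 3.10×10^-6
Swamee-Jain: f = 0.01167
h_f = f(L/D)V²/(2g) = 0.01167·(1190/0.452)·2.206²/(2·9.81) = 7.621 m

h_f ≈ 7.62 m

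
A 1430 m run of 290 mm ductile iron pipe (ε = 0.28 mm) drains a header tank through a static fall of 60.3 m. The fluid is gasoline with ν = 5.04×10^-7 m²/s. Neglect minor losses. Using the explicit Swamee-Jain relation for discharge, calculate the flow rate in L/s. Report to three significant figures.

Q ≈ 231 L/s

Swamee-Jain (Type II): Q = -0.965·√(gD⁵h_f/L)·ln[ε/(3.7D) + √(3.17ν²L/(gD³h_f))]
√(gD⁵h_f/L) = √(9.81·0.290⁵·60.3/1430) = 0.02913
ε/(3.7D) = 2.61×10^-4; √(3.17ν²L/(gD³h_f)) = 8.93×10^-6
Q = -0.965·0.02913·ln(2.699×10^-4) = 0.2310 m³/s
Check: V = 3.50 m/s, Re = 2.01×10^6, f = 0.01969, h_f = 60.5 m ≈ 60.3 m ✓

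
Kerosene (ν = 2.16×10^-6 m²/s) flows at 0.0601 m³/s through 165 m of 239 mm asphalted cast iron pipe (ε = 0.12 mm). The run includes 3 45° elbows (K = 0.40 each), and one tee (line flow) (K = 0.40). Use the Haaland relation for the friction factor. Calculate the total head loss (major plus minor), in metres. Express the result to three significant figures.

H_L ≈ 1.36 m

V = 4Q/(πD²) = 1.340 m/s; V²/2g = 0.09147 m
Re = 1.48×10^5, ε/D = 5.02×10^-4 → f = 0.01918 (Haaland)
Major: h_f = f(L/D)·V²/2g = 0.01918·690.4·0.09147 = 1.211 m
Minor: ΣK = 1.60; h_m = ΣK·V²/2g = 0.1464 m
Total H_L = 1.211 + 0.1464 = 1.358 m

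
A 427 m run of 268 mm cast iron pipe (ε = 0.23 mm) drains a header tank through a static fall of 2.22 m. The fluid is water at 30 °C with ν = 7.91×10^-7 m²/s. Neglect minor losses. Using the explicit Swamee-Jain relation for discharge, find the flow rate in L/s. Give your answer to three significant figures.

Q ≈ 66.4 L/s

Swamee-Jain (Type II): Q = -0.965·√(gD⁵h_f/L)·ln[ε/(3.7D) + √(3.17ν²L/(gD³h_f))]
√(gD⁵h_f/L) = √(9.81·0.268⁵·2.22/427) = 0.008397
ε/(3.7D) = 2.32×10^-4; √(3.17ν²L/(gD³h_f)) = 4.49×10^-5
Q = -0.965·0.008397·ln(2.769×10^-4) = 0.06638 m³/s
Check: V = 1.18 m/s, Re = 3.99×10^5, f = 0.01988, h_f = 2.24 m ≈ 2.22 m ✓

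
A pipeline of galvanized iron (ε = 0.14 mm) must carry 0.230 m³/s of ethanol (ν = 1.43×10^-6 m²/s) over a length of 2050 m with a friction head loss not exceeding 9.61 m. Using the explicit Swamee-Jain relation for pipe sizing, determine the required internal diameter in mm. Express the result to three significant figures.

Swamee-Jain (Type III): D = 0.66·[ε^1.25·(LQ²/(gh_f))^4.75 + ν·Q^9.4·(L/(gh_f))^5.2]^0.04
LQ²/(gh_f) = 1.150; L/(gh_f) = 21.75
Term 1 = ε^1.25·(…)^4.75 = 2.96×10^-5; Term 2 = ν·Q^9.4·(…)^5.2 = 1.29×10^-5
D = 0.66·(2.96×10^-5 + 1.29×10^-5)^0.04 = 0.4412 m = 441 mm
Check: V = 1.50 m/s, Re = 4.64×10^5, f = 0.01659, h_f = 8.89 m ≈ 9.61 m ✓

D ≈ 441 mm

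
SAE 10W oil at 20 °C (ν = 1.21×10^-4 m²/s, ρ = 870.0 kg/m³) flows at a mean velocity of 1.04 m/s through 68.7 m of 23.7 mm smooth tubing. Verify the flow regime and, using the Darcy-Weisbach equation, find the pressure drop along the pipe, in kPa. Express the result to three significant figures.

Re = VD/ν = 1.04·0.02370/1.21×10^-4 = 204 → laminar (Re < 2300)
f = 64/Re = 0.3142
h_f = f(L/D)V²/(2g) = 0.3142·(68.7/0.02370)·1.04²/(2·9.81) = 50.21 m
Δp = ρg·h_f = 870.0·9.81·50.21 = 428.5 kPa

Δp ≈ 428 kPa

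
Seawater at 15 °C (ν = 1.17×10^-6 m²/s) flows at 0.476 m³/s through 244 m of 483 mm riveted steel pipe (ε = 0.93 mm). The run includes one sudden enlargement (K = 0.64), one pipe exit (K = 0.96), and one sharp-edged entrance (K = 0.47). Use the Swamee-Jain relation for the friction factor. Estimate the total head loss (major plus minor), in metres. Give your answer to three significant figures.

V = 4Q/(πD²) = 2.598 m/s; V²/2g = 0.3440 m
Re = 1.07×10^6, ε/D = 0.00193 → f = 0.02344 (Swamee-Jain)
Major: h_f = f(L/D)·V²/2g = 0.02344·505.2·0.3440 = 4.073 m
Minor: ΣK = 2.07; h_m = ΣK·V²/2g = 0.7121 m
Total H_L = 4.073 + 0.7121 = 4.785 m

H_L ≈ 4.78 m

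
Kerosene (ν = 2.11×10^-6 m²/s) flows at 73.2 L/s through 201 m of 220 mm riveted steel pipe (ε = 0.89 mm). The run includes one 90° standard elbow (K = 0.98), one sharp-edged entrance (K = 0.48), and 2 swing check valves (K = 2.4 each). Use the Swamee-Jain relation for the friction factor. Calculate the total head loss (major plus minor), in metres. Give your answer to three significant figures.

V = 4Q/(πD²) = 1.926 m/s; V²/2g = 0.1890 m
Re = 2.01×10^5, ε/D = 0.00405 → f = 0.02923 (Swamee-Jain)
Major: h_f = f(L/D)·V²/2g = 0.02923·913.6·0.1890 = 5.048 m
Minor: ΣK = 6.26; h_m = ΣK·V²/2g = 1.183 m
Total H_L = 5.048 + 1.183 = 6.231 m

H_L ≈ 6.23 m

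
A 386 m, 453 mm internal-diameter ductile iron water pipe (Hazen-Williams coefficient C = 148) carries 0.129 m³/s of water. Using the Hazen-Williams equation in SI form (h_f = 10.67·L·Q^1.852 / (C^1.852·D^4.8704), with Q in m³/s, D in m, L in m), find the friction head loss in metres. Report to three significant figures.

h_f ≈ 0.420 m

h_f = 10.67·386·0.129^1.852 / (148^1.852·0.453^4.8704) = 0.4199 m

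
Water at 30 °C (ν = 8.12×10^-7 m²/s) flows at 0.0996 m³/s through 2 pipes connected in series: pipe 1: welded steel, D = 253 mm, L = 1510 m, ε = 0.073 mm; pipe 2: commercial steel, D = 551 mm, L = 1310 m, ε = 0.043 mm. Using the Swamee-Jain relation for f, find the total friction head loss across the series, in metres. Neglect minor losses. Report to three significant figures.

Pipe 1: V = 1.981 m/s, Re = 6.17×10^5, ε/D = 2.89×10^-4, f = 0.01606, h_1 = f(L/D)V²/2g = 19.17 m
Pipe 2: V = 0.4177 m/s, Re = 2.83×10^5, ε/D = 7.80×10^-5, f = 0.01535, h_2 = f(L/D)V²/2g = 0.3246 m
Series → Q common, losses add: H = Σh = 19.50 m

H ≈ 19.5 m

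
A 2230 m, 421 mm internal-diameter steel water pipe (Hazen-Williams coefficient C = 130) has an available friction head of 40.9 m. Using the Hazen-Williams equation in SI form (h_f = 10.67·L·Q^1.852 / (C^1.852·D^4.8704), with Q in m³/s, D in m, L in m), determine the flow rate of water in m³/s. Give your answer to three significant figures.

Rearranging: Q = [h_f·C^1.852·D^4.8704 / (10.67·L)]^(1/1.852)
Q = [40.9·130^1.852·0.421^4.8704 / (10.67·2230)]^0.540 = 0.4296 m³/s

Q ≈ 0.430 m³/s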